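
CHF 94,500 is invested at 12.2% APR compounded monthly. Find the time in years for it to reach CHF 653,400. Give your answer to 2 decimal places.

Periodic rate i = 0.122/12 = 0.0101667.
n = ln(653400/94500) / ln(1+0.0101667) = ln(6.91429) / 0.010115 = 191.1543 months
= 191.1543/12 years

15.93 years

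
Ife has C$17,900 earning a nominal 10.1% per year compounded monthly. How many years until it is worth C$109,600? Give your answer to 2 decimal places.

18.02 years

Periodic rate i = 0.101/12 = 0.00841667.
n = ln(109600/17900) / ln(1+0.00841667) = ln(6.12291) / 0.008381 = 216.1962 months
= 216.1962/12 years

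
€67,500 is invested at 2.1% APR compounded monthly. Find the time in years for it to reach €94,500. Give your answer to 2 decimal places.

Periodic rate i = 0.021/12 = 0.00175.
(1+i)^n = 94500/67500 = 1.40000, so n = ln 1.40000 / ln 1.00175 = 192.4380 months
= 192.4380/12 years

16.04 years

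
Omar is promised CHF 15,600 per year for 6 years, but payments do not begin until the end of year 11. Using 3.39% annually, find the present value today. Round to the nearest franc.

PV at t=10 (ordinary 6-year annuity): 15600 × a(6|0.0339) = 15600 × 5.347860 = 83,426.6205
PV₀ = 83,426.6205 / (1+0.0339)^10 = 83,426.6205 / 1.395678 = 59,774.9606

CHF 59,775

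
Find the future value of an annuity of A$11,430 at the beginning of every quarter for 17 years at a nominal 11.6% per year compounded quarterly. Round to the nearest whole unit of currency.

A$2,427,840

Periodic rate i = 0.116/4 = 0.029; n = 17 × 4 = 68 periods.
FV = 11430 × [(1+0.029)^68 − 1] / 0.029 × (1+i) = 11430 × 212.409441 = 2,427,839.9080
(annuity-due: payments at period start, so ×(1+i).)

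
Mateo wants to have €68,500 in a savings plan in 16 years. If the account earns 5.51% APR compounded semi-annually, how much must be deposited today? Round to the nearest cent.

€28,707.52

With 2 periods per year: i = 0.02755, n = 32.
PV = FV·(1+i)^(−n) = 68,500 × 0.419088 = 28,707.5240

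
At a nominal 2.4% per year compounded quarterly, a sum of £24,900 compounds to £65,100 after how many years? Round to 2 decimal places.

Periodic rate i = 0.024/4 = 0.006.
n = ln(65100/24900) / ln(1+0.006) = ln(2.61446) / 0.005982 = 160.6562 quarters
= 160.6562/4 years

40.16 years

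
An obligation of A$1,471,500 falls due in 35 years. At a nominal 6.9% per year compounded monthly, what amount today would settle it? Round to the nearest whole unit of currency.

A$132,417

i = 0.069/12 = 0.00575 per month; n = 35·12 = 420.
PV = 1,471,500 / (1 + 0.00575)^420 = 1,471,500 / 11.112642 = 132,416.7560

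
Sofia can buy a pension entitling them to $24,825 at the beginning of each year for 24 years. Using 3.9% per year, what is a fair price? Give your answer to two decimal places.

PV = 24825 × [1 − (1+0.039)^(−24)] / 0.039 × (1+i) = 24825 × 16.005039 = 397,325.0835
(Beginning-of-period payments → annuity-due factor ×(1+i).)

$397,325.08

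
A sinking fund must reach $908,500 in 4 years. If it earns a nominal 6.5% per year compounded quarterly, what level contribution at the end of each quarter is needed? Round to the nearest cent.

$50,176.74

i = 0.065/4 = 0.01625 per quarter; n = 4·4 = 16.
FV-annuity factor = 18.105999; PMT = 908500 / 18.105999 = 50,176.7411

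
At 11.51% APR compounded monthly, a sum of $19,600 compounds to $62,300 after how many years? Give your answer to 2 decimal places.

10.10 years

Periodic rate i = 0.1151/12 = 0.00959167.
n = ln(62300/19600) / ln(1+0.00959167) = ln(3.17857) / 0.009546 = 121.1436 months
= 121.1436/12 years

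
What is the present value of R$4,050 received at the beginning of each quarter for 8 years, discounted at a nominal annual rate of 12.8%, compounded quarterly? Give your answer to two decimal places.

i = 0.128/4 = 0.032 per quarter; n = 8·4 = 32.
Annuity factor a(32|0.032) × (1+i) = 20.479920; PV = 4050 × 20.479920 = 82,943.6770
(Beginning-of-period payments → annuity-due factor ×(1+i).)

R$82,943.68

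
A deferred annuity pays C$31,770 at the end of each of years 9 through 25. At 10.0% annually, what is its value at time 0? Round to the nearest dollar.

Value one period before first payment (t=8): 31770 × [1 − (1+0.1)^(−17)] / 0.1 = 31770 × 8.021553 = 254,844.7487
Discount back 8 years: 254,844.7487 × (1+0.1)^(−8) = 254,844.7487 × 0.466507 = 118,886.9561

C$118,887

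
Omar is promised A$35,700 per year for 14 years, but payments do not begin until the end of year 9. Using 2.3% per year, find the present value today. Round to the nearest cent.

Value one period before first payment (t=8): 35700 × [1 − (1+0.023)^(−14)] / 0.023 = 35700 × 11.854516 = 423,206.2357
PV₀ = 423,206.2357 / (1+0.023)^8 = 423,206.2357 / 1.199513 = 352,814.9574

A$352,814.96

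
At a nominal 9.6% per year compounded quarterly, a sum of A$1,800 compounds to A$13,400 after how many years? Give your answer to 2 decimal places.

21.16 years

Periodic rate i = 0.096/4 = 0.024.
n = ln(13400/1800) / ln(1+0.024) = ln(7.44444) / 0.023717 = 84.6443 quarters
= 84.6443/4 years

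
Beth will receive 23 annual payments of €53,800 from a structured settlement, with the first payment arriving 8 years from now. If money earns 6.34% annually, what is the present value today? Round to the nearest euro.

€417,632

PV at t=7 (ordinary 23-year annuity): 53800 × a(23|0.0634) = 53800 × 11.936791 = 642,199.3381
PV₀ = 642,199.3381 / (1+0.0634)^7 = 642,199.3381 / 1.537718 = 417,631.5132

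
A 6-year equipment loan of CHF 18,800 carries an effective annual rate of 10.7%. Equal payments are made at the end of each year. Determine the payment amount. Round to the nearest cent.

CHF 4,405.54

Annuity-PV factor = 4.267352; PMT = 18800 / 4.267352 = 4,405.5420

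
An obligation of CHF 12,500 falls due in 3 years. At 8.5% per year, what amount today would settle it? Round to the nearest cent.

PV = 12,500 / (1 + 0.085)^3 = 12,500 / 1.277289 = 9,786.3512

CHF 9,786.35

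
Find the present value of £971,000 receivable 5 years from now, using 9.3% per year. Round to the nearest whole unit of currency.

Discount factor = (1+0.093)^(−5) = 0.641061; PV = 971,000 × 0.641061 = 622,469.9925

£622,470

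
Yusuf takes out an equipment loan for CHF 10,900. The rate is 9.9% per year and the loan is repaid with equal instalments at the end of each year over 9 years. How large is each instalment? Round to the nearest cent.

CHF 1,885.17

PMT = 10900 / ( [1 − (1+0.099)^(−9)] / 0.099 ) = 10900 / 5.781987 = 1,885.1652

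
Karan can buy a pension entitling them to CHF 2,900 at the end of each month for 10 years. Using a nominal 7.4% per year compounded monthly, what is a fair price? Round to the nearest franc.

CHF 245,387

With 12 periods per year: i = 0.00616667, n = 120.
Annuity factor a(120|0.00616667) = 84.616328; PV = 2900 × 84.616328 = 245,387.3523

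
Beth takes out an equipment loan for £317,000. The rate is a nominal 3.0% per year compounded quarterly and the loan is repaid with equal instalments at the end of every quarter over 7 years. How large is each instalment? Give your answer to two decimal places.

£12,594.00

With 4 periods per year: i = 0.0075, n = 28.
Annuity-PV factor = 25.170713; PMT = 317000 / 25.170713 = 12,594.0019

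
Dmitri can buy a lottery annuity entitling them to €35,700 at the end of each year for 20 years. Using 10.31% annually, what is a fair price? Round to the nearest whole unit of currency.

€297,613

PV = PMT · [1 − (1+i)^(−n)] / i = 35700 · 8.336485 = 297,612.5111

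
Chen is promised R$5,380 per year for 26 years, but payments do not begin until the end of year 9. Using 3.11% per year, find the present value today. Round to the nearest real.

PV at t=8 (ordinary 26-year annuity): 5380 × a(26|0.0311) = 5380 × 17.652633 = 94,971.1653
PV₀ = 94,971.1653 / (1+0.0311)^8 = 94,971.1653 / 1.277634 = 74,333.6523

R$74,334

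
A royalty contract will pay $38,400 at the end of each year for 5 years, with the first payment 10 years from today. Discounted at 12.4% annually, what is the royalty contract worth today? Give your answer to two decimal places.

$47,865.47

PV at t=9 (ordinary 5-year annuity): 38400 × a(5|0.124) = 38400 × 3.569340 = 137,062.6378
PV₀ = 137,062.6378 / (1+0.124)^9 = 137,062.6378 / 2.863497 = 47,865.4652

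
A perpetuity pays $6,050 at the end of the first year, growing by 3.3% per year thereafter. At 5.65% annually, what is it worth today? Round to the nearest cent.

PV = D₁/(r − g) = 6050/(0.0565 − 0.033) = 257,446.8085

$257,446.81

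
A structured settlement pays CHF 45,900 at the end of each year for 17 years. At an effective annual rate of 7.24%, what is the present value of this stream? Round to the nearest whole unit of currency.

CHF 440,777

PV = 45900 × [1 − (1+0.0724)^(−17)] / 0.0724 = 45900 × 9.602992 = 440,777.3191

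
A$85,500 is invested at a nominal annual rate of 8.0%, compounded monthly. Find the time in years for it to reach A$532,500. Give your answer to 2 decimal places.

22.94 years

Periodic rate i = 0.08/12 = 0.00666667.
n = ln(532500/85500) / ln(1+0.00666667) = ln(6.22807) / 0.006645 = 275.2735 months
= 275.2735/12 years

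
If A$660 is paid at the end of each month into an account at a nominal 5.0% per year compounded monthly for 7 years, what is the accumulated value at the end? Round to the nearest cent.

Periodic rate i = 0.05/12 = 0.00416667; n = 7 × 12 = 84 periods.
FV = PMT · [(1+i)^n − 1] / i = 660 · 100.328653 = 66,216.9107

A$66,216.91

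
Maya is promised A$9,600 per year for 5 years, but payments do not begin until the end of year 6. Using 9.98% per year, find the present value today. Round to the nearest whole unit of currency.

A$22,628

Value one period before first payment (t=5): 9600 × [1 − (1+0.0998)^(−5)] / 0.0998 = 9600 × 3.792724 = 36,410.1542
Discount back 5 years: 36,410.1542 × (1+0.0998)^(−5) = 36,410.1542 × 0.621486 = 22,628.4049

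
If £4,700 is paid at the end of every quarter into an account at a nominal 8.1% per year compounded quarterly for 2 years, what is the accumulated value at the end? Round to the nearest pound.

£40,376

Periodic rate i = 0.081/4 = 0.02025; n = 2 × 4 = 8 periods.
FV = 4700 × [(1+0.02025)^8 − 1] / 0.02025 = 4700 × 8.590554 = 40,375.6051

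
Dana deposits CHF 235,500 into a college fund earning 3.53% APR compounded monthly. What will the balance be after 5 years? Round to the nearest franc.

i = 0.0353/12 = 0.00294167 per month; n = 5·12 = 60.
235,500 × (1+0.00294167)^60 = 235,500 × 1.192725 = 280,886.8220

CHF 280,887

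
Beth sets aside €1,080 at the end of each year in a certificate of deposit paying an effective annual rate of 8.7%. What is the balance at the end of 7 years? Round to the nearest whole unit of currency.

€9,845

FV = 1080 × [(1+0.087)^7 − 1] / 0.087 = 1080 × 9.116201 = 9,845.4971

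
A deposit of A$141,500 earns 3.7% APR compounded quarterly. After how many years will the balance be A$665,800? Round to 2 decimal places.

42.05 years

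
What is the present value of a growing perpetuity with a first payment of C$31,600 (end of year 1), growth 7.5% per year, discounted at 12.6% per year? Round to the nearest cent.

PV = PMT / (i − g) = 31600 / (0.126 − 0.075) = 31600 / 0.051000 = 619,607.8431

C$619,607.84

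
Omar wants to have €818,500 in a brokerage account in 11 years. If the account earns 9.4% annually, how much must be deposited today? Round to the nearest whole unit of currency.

€304,669

PV = FV·(1+i)^(−n) = 818,500 × 0.372228 = 304,668.9121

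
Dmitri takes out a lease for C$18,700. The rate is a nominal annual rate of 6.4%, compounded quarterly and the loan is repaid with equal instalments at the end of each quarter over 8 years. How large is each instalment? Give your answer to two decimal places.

Periodic rate i = 0.064/4 = 0.016; n = 8 × 4 = 32 periods.
PMT = 18700 / ( [1 − (1+0.016)^(−32)] / 0.016 ) = 18700 / 24.891903 = 751.2483

C$751.25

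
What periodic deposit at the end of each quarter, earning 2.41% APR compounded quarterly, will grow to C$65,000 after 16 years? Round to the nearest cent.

C$835.38

With 4 periods per year: i = 0.006025, n = 64.
FV-annuity factor = 77.808467; PMT = 65000 / 77.808467 = 835.3847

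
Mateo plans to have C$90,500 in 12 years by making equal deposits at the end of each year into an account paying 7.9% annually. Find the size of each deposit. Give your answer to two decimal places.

C$4,797.25

FV-annuity factor = 18.864968; PMT = 90500 / 18.864968 = 4,797.2516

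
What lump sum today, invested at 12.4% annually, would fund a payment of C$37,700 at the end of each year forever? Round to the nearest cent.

C$304,032.26

PV = C/r = 37700/0.124 = 304,032.2581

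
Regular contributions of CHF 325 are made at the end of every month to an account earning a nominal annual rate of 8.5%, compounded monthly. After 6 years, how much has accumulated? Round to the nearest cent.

Periodic rate i = 0.085/12 = 0.00708333; n = 6 × 12 = 72 periods.
FV = 325 × [(1+0.00708333)^72 − 1] / 0.00708333 = 325 × 93.501188 = 30,387.8861

CHF 30,387.89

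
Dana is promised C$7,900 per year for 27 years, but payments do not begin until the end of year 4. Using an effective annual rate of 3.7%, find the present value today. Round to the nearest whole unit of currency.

PV at t=3 (ordinary 27-year annuity): 7900 × a(27|0.037) = 7900 × 16.893238 = 133,456.5811
Discount back 3 years: 133,456.5811 × (1+0.037)^(−3) = 133,456.5811 × 0.896734 = 119,675.0798

C$119,675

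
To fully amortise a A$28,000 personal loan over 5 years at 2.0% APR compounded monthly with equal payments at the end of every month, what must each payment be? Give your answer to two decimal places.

With 12 periods per year: i = 0.00166667, n = 60.
Annuity-PV factor = 57.052356; PMT = 28000 / 57.052356 = 490.7773

A$490.78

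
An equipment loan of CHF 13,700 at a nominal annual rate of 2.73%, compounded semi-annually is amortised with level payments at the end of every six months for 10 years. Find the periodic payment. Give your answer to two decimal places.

CHF 787.39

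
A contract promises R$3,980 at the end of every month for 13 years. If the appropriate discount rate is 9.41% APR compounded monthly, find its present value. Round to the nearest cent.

R$357,481.88

Periodic rate i = 0.0941/12 = 0.00784167; n = 13 × 12 = 156 periods.
PV = PMT · [1 − (1+i)^(−n)] / i = 3980 · 89.819567 = 357,481.8761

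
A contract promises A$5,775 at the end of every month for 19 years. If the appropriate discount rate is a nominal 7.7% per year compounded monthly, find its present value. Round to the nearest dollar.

With 12 periods per year: i = 0.00641667, n = 228.
PV = PMT · [1 − (1+i)^(−n)] / i = 5775 · 119.590859 = 690,637.2126

A$690,637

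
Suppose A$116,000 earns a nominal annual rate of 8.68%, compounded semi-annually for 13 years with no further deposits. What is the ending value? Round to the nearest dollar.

A$350,090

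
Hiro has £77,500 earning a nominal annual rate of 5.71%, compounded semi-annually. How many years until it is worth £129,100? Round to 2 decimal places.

Periodic rate i = 0.0571/2 = 0.02855.
n = ln(129100/77500) / ln(1+0.02855) = ln(1.66581) / 0.028150 = 18.1282 half-years
= 18.1282/2 years

9.06 years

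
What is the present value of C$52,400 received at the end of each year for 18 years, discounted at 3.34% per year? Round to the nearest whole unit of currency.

C$700,397

PV = 52400 × [1 − (1+0.0334)^(−18)] / 0.0334 = 52400 × 13.366350 = 700,396.7360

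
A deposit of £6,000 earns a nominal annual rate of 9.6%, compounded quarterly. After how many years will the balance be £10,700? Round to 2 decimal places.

Periodic rate i = 0.096/4 = 0.024.
n = ln(10700/6000) / ln(1+0.024) = ln(1.78333) / 0.023717 = 24.3916 quarters
= 24.3916/4 years

6.10 years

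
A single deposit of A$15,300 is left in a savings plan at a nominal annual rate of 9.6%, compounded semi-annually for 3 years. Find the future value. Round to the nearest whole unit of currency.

A$20,270

With 2 periods per year: i = 0.048, n = 6.
15,300 × (1+0.048)^6 = 15,300 × 1.324853 = 20,270.2510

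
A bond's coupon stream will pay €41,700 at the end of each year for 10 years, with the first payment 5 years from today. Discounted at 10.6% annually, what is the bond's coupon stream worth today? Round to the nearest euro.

PV at t=4 (ordinary 10-year annuity): 41700 × a(10|0.106) = 41700 × 5.989330 = 249,755.0610
PV₀ = 249,755.0610 / (1+0.106)^4 = 249,755.0610 / 1.496306 = 166,914.3938

€166,914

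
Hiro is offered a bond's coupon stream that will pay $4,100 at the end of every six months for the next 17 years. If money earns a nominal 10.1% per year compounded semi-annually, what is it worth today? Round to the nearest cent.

$65,981.71

i = 0.101/2 = 0.0505 per half-year; n = 17·2 = 34.
PV = PMT · [1 − (1+i)^(−n)] / i = 4100 · 16.093101 = 65,981.7139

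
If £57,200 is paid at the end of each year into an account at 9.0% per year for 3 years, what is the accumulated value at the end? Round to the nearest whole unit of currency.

£187,507

Accumulation factor s(3|0.09) = 3.278100; FV = 57200 × 3.278100 = 187,507.3200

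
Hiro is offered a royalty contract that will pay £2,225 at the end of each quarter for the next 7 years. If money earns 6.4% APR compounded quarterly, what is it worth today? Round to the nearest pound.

£49,899

With 4 periods per year: i = 0.016, n = 28.
Annuity factor a(28|0.016) = 22.426600; PV = 2225 × 22.426600 = 49,899.1843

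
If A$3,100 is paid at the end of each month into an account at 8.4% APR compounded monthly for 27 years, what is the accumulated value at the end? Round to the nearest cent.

With 12 periods per year: i = 0.007, n = 324.
FV = 3100 × [(1+0.007)^324 − 1] / 0.007 = 3100 × 1226.290930 = 3,801,501.8820

A$3,801,501.88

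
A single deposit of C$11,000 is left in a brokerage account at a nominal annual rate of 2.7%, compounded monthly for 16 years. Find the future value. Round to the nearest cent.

C$16,935.47

i = 0.027/12 = 0.00225 per month; n = 16·12 = 192.
FV = PV·(1+i)^n = 11,000 × 1.539588 = 16,935.4660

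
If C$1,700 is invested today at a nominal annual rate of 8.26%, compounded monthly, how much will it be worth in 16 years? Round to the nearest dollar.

Periodic rate i = 0.0826/12 = 0.00688333; n = 16 × 12 = 192 periods.
FV = 1,700 × (1 + 0.00688333)^192 = 6,345.2120

C$6,345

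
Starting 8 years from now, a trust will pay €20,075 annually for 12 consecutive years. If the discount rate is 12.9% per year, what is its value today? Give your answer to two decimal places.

€51,039.61

PV at t=7 (ordinary 12-year annuity): 20075 × a(12|0.129) = 20075 × 5.944419 = 119,334.2015
Discount back 7 years: 119,334.2015 × (1+0.129)^(−7) = 119,334.2015 × 0.427703 = 51,039.6089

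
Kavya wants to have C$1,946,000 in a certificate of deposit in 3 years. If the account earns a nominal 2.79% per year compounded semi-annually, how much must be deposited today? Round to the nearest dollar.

C$1,790,786

With 2 periods per year: i = 0.01395, n = 6.
Discount factor = (1+0.01395)^(−6) = 0.920239; PV = 1,946,000 × 0.920239 = 1,790,785.6211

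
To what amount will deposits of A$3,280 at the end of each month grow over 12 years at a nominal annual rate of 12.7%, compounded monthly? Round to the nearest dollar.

A$1,101,440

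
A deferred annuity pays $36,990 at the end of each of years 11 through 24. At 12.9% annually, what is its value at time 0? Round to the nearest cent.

Value one period before first payment (t=10): 36990 × [1 − (1+0.129)^(−14)] / 0.129 = 36990 × 6.333876 = 234,290.0867
PV₀ = 234,290.0867 / (1+0.129)^10 = 234,290.0867 / 3.364646 = 69,632.9018

$69,632.90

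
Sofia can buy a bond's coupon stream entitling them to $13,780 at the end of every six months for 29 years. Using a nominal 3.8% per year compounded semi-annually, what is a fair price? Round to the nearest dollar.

$481,823

With 2 periods per year: i = 0.019, n = 58.
Annuity factor a(58|0.019) = 34.965355; PV = 13780 × 34.965355 = 481,822.5946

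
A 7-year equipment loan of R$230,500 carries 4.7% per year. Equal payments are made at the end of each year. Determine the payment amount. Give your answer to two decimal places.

Annuity-PV factor = 5.849813; PMT = 230500 / 5.849813 = 39,402.9706

R$39,402.97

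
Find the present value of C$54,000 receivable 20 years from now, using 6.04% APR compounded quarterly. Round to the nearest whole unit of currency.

C$16,281

With 4 periods per year: i = 0.0151, n = 80.
Discount factor = (1+0.0151)^(−80) = 0.301504; PV = 54,000 × 0.301504 = 16,281.2422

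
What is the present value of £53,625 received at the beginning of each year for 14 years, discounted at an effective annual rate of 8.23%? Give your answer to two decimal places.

£472,155.23

Annuity factor a(14|0.0823) × (1+i) = 8.804760; PV = 53625 × 8.804760 = 472,155.2293
(annuity-due: payments at period start, so ×(1+i).)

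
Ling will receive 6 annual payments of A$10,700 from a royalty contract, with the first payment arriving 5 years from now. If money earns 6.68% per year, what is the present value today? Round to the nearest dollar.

A$39,770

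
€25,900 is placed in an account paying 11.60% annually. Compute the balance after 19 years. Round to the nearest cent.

FV = 25,900 × (1 + 0.116)^19 = 208,410.4357

€208,410.44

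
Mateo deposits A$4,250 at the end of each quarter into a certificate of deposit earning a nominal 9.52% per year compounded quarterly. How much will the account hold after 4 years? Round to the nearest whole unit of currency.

A$81,597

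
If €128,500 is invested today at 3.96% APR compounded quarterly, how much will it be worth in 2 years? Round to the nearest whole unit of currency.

€139,037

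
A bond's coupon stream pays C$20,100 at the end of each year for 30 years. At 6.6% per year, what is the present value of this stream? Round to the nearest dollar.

C$259,781

Annuity factor a(30|0.066) = 12.924414; PV = 20100 × 12.924414 = 259,780.7233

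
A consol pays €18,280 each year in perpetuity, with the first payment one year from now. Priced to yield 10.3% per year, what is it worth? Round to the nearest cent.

€177,475.73

PV = C/r = 18280/0.103 = 177,475.7282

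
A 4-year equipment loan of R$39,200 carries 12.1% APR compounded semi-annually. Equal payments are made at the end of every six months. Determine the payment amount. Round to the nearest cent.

R$6,325.11

With 2 periods per year: i = 0.0605, n = 8.
Annuity-PV factor = 6.197524; PMT = 39200 / 6.197524 = 6,325.1066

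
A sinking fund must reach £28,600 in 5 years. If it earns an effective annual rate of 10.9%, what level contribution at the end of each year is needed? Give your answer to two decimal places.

£4,601.45

PMT = 28600 / ( [(1+0.109)^5 − 1] / 0.109 ) = 28600 / 6.215426 = 4,601.4543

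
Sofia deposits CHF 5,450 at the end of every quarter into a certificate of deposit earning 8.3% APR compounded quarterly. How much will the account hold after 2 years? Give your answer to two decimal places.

With 4 periods per year: i = 0.02075, n = 8.
Accumulation factor s(8|0.02075) = 8.605747; FV = 5450 × 8.605747 = 46,901.3232

CHF 46,901.32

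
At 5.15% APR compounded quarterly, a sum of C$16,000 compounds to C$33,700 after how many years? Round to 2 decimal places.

Periodic rate i = 0.0515/4 = 0.012875.
(1+i)^n = 33700/16000 = 2.10625, so n = ln 2.10625 / ln 1.01287 = 58.2287 quarters
= 58.2287/4 years

14.56 years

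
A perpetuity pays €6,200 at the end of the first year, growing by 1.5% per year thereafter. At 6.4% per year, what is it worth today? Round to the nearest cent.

€126,530.61

PV = D₁/(r − g) = 6200/(0.064 − 0.015) = 126,530.6122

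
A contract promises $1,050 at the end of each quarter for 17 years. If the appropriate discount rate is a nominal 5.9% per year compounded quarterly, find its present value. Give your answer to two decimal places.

$44,884.90

With 4 periods per year: i = 0.01475, n = 68.
PV = 1050 × [1 − (1+0.01475)^(−68)] / 0.01475 = 1050 × 42.747523 = 44,884.8994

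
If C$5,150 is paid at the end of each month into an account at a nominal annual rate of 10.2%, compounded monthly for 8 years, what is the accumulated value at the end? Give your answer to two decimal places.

C$759,564.96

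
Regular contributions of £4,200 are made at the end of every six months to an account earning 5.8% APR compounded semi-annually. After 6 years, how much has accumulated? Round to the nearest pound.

With 2 periods per year: i = 0.029, n = 12.
FV = PMT · [(1+i)^n − 1] / i = 4200 · 14.111672 = 59,269.0230

£59,269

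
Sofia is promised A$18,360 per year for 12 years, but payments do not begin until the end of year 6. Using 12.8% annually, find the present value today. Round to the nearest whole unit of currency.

A$60,035

PV at t=5 (ordinary 12-year annuity): 18360 × a(12|0.128) = 18360 × 5.971385 = 109,634.6350
PV₀ = 109,634.6350 / (1+0.128)^5 = 109,634.6350 / 1.826188 = 60,034.6906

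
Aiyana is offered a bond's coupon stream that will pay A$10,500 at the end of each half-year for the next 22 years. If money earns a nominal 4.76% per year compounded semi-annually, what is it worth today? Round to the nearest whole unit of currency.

A$284,448

With 2 periods per year: i = 0.0238, n = 44.
PV = PMT · [1 − (1+i)^(−n)] / i = 10500 · 27.090322 = 284,448.3836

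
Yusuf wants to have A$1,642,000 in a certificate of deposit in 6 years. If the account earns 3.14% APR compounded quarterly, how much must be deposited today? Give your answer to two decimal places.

i = 0.0314/4 = 0.00785 per quarter; n = 6·4 = 24.
Discount factor = (1+0.00785)^(−24) = 0.828893; PV = 1,642,000 × 0.828893 = 1,361,042.0693

A$1,361,042.07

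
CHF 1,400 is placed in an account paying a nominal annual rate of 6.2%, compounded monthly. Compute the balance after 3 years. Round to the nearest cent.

CHF 1,685.38

With 12 periods per year: i = 0.00516667, n = 36.
FV = PV·(1+i)^n = 1,400 × 1.203846 = 1,685.3839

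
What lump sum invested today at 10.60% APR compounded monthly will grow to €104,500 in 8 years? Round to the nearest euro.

€44,921

With 12 periods per year: i = 0.00883333, n = 96.
PV = 104,500 / (1 + 0.00883333)^96 = 104,500 / 2.326294 = 44,921.2292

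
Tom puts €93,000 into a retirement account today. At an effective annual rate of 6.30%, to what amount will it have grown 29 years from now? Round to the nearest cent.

€546,949.99

FV = 93,000 × (1 + 0.063)^29 = 546,949.9913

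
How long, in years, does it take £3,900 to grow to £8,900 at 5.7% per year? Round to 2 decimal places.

14.88 years

n = ln(8900/3900) / ln(1+0.057) = ln(2.28205) / 0.055435 = 14.8837 years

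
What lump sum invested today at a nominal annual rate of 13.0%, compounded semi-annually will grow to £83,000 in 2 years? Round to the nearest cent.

£64,517.82

Periodic rate i = 0.13/2 = 0.065; n = 2 × 2 = 4 periods.
PV = FV·(1+i)^(−n) = 83,000 × 0.777323 = 64,517.8165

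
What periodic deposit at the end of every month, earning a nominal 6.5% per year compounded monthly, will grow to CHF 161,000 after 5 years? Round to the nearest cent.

With 12 periods per year: i = 0.00541667, n = 60.
FV-annuity factor = 70.673968; PMT = 161000 / 70.673968 = 2,278.0665

CHF 2,278.07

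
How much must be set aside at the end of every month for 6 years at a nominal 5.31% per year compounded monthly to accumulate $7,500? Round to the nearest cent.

$88.68

i = 0.0531/12 = 0.004425 per month; n = 6·12 = 72.
PMT = 7500 / ( [(1+0.004425)^72 − 1] / 0.004425 ) = 7500 / 84.572868 = 88.6809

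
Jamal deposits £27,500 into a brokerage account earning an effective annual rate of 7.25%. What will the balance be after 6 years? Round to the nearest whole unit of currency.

£41,852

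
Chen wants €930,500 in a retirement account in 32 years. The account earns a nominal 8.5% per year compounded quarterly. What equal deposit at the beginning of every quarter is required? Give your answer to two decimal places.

i = 0.085/4 = 0.02125 per quarter; n = 32·4 = 128.
PMT = 930500 / ( [(1+0.02125)^128 − 1] / 0.02125 × (1+i) ) = 930500 / 660.993095 = 1,407.7303

€1,407.73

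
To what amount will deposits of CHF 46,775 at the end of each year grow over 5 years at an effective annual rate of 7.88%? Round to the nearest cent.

CHF 273,754.41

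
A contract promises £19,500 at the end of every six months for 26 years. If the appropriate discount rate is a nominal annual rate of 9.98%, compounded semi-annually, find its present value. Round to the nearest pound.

£359,719

With 2 periods per year: i = 0.0499, n = 52.
PV = 19500 × [1 − (1+0.0499)^(−52)] / 0.0499 = 19500 × 18.447113 = 359,718.7053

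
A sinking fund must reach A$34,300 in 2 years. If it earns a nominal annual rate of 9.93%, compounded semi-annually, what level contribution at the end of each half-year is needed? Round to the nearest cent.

i = 0.0993/2 = 0.04965 per half-year; n = 2·2 = 4.
FV-annuity factor = 4.307883; PMT = 34300 / 4.307883 = 7,962.1477

A$7,962.15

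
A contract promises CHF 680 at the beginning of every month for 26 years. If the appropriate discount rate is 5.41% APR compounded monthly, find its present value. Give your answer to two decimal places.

With 12 periods per year: i = 0.00450833, n = 312.
Annuity factor a(312|0.00450833) × (1+i) = 168.055449; PV = 680 × 168.055449 = 114,277.7053
Payments are at the start of each period, so multiply by (1+i).

CHF 114,277.71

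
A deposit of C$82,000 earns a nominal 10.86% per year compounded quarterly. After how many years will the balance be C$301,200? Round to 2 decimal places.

12.14 years

Periodic rate i = 0.1086/4 = 0.02715.
n = ln(301200/82000) / ln(1+0.02715) = ln(3.67317) / 0.026788 = 48.5686 quarters
= 48.5686/4 years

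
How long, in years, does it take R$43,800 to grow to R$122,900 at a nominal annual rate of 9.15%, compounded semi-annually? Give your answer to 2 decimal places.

Periodic rate i = 0.0915/2 = 0.04575.
n = ln(122900/43800) / ln(1+0.04575) = ln(2.80594) / 0.044734 = 23.0637 half-years
= 23.0637/2 years

11.53 years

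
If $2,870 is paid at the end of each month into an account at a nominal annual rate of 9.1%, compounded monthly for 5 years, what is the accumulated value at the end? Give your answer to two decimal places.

$217,036.39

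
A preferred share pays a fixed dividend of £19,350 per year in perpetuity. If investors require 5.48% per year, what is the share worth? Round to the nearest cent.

PV = C/r = 19350/0.0548 = 353,102.1898

£353,102.19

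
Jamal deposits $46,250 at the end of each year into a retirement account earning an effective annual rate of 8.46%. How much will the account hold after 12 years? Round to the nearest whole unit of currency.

$902,003

FV = 46250 × [(1+0.0846)^12 − 1] / 0.0846 = 46250 × 19.502776 = 902,003.4052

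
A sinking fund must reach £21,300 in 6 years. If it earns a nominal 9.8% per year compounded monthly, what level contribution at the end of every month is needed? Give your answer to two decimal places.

i = 0.098/12 = 0.00816667 per month; n = 6·12 = 72.
FV-annuity factor = 97.480389; PMT = 21300 / 97.480389 = 218.5055

£218.51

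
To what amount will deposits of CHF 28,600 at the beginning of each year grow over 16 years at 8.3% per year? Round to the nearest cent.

CHF 963,330.12

Accumulation factor s(16|0.083) × (1+i) = 33.682871; FV = 28600 × 33.682871 = 963,330.1198
(Beginning-of-period payments → annuity-due factor ×(1+i).)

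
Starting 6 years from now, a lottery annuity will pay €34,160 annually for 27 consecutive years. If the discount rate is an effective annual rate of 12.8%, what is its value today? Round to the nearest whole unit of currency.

Value one period before first payment (t=5): 34160 × [1 − (1+0.128)^(−27)] / 0.128 = 34160 × 7.510196 = 256,548.2848
Discount back 5 years: 256,548.2848 × (1+0.128)^(−5) = 256,548.2848 × 0.547589 = 140,482.9496

€140,483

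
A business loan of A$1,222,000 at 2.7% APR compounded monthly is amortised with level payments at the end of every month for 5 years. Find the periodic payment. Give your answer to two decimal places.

A$21,795.21

With 12 periods per year: i = 0.00225, n = 60.
Annuity-PV factor = 56.067369; PMT = 1.222e+06 / 56.067369 = 21,795.2084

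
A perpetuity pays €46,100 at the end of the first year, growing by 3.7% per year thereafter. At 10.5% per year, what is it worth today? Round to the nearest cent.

PV = PMT / (i − g) = 46100 / (0.105 − 0.037) = 46100 / 0.068000 = 677,941.1765

€677,941.18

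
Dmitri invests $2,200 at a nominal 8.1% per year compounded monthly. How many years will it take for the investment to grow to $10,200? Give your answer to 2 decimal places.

19.00 years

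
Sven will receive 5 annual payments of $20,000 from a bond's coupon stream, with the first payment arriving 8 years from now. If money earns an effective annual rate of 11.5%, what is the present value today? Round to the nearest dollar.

$34,071

PV at t=7 (ordinary 5-year annuity): 20000 × a(5|0.115) = 20000 × 3.649878 = 72,997.5569
PV₀ = 72,997.5569 / (1+0.115)^7 = 72,997.5569 / 2.142516 = 34,070.9508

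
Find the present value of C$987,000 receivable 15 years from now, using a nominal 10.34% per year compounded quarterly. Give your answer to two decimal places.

C$213,444.70

Periodic rate i = 0.1034/4 = 0.02585; n = 15 × 4 = 60 periods.
PV = 987,000 / (1 + 0.02585)^60 = 987,000 / 4.624148 = 213,444.7049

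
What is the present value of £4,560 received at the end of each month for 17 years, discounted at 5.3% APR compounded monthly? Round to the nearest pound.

Periodic rate i = 0.053/12 = 0.00441667; n = 17 × 12 = 204 periods.
Annuity factor a(204|0.00441667) = 134.270973; PV = 4560 × 134.270973 = 612,275.6383

£612,276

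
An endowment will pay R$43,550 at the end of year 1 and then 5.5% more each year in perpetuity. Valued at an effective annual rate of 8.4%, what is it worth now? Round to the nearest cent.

PV = D₁/(r − g) = 43550/(0.084 − 0.055) = 1,501,724.1379

R$1,501,724.14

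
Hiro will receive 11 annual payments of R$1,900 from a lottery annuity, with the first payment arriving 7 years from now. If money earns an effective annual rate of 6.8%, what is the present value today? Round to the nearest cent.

R$9,697.25

PV at t=6 (ordinary 11-year annuity): 1900 × a(11|0.068) = 1900 × 7.573948 = 14,390.5021
Discount back 6 years: 14,390.5021 × (1+0.068)^(−6) = 14,390.5021 × 0.673864 = 9,697.2464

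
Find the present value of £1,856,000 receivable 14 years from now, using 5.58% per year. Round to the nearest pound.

Discount factor = (1+0.0558)^(−14) = 0.467581; PV = 1,856,000 × 0.467581 = 867,830.2106

£867,830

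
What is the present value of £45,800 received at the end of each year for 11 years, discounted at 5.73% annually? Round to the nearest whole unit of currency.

£366,260

PV = PMT · [1 − (1+i)^(−n)] / i = 45800 · 7.996935 = 366,259.6386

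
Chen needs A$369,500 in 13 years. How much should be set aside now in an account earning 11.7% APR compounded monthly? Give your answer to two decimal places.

A$81,330.23

Periodic rate i = 0.117/12 = 0.00975; n = 13 × 12 = 156 periods.
Discount factor = (1+0.00975)^(−156) = 0.220109; PV = 369,500 × 0.220109 = 81,330.2290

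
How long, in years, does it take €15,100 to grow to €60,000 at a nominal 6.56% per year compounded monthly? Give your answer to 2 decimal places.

Periodic rate i = 0.0656/12 = 0.00546667.
(1+i)^n = 60000/15100 = 3.97351, so n = ln 3.97351 / ln 1.00547 = 253.0642 months
= 253.0642/12 years

21.09 years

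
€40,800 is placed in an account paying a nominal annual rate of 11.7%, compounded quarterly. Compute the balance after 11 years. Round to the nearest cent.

Periodic rate i = 0.117/4 = 0.02925; n = 11 × 4 = 44 periods.
40,800 × (1+0.02925)^44 = 40,800 × 3.555646 = 145,070.3613

€145,070.36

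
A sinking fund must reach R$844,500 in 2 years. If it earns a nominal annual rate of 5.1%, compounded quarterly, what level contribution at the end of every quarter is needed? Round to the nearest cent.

R$100,941.28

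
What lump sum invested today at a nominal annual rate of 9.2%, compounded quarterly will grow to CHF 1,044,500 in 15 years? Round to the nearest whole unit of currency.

CHF 266,913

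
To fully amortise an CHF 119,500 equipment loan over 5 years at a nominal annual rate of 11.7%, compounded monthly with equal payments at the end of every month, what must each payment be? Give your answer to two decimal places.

CHF 2,640.13

i = 0.117/12 = 0.00975 per month; n = 5·12 = 60.
Annuity-PV factor = 45.262908; PMT = 119500 / 45.262908 = 2,640.1308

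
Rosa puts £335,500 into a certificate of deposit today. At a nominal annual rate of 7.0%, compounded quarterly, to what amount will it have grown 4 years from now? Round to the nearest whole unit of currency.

£442,836

With 4 periods per year: i = 0.0175, n = 16.
FV = 335,500 × (1 + 0.0175)^16 = 442,836.2973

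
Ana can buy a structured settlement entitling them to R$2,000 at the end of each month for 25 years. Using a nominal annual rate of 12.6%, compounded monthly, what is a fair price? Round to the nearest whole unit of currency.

i = 0.126/12 = 0.0105 per month; n = 25·12 = 300.
PV = PMT · [1 − (1+i)^(−n)] / i = 2000 · 91.089364 = 182,178.7272

R$182,179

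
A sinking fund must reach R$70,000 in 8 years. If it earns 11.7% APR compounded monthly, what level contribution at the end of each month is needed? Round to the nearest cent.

R$443.69

Periodic rate i = 0.117/12 = 0.00975; n = 8 × 12 = 96 periods.
FV-annuity factor = 157.767038; PMT = 70000 / 157.767038 = 443.6922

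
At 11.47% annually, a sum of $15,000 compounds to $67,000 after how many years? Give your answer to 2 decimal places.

13.78 years

n = ln(67000/15000) / ln(1+0.1147) = ln(4.46667) / 0.108585 = 13.7831 years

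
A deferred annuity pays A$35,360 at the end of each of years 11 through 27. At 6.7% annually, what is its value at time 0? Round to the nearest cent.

PV at t=10 (ordinary 17-year annuity): 35360 × a(17|0.067) = 35360 × 9.969387 = 352,517.5306
PV₀ = 352,517.5306 / (1+0.067)^10 = 352,517.5306 / 1.912688 = 184,304.7486

A$184,304.75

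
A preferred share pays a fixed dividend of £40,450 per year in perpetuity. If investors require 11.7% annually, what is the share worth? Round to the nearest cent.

£345,726.50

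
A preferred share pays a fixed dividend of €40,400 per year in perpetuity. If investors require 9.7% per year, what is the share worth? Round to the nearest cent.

PV = C/r = 40400/0.097 = 416,494.8454

€416,494.85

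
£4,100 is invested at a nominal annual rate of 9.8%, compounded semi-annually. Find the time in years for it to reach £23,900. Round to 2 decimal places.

Periodic rate i = 0.098/2 = 0.049.
n = ln(23900/4100) / ln(1+0.049) = ln(5.82927) / 0.047837 = 36.8518 half-years
= 36.8518/2 years

18.43 years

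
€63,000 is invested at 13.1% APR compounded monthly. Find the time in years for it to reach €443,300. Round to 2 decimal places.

14.98 years

Periodic rate i = 0.131/12 = 0.0109167.
(1+i)^n = 443300/63000 = 7.03651, so n = ln 7.03651 / ln 1.01092 = 179.7016 months
= 179.7016/12 years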